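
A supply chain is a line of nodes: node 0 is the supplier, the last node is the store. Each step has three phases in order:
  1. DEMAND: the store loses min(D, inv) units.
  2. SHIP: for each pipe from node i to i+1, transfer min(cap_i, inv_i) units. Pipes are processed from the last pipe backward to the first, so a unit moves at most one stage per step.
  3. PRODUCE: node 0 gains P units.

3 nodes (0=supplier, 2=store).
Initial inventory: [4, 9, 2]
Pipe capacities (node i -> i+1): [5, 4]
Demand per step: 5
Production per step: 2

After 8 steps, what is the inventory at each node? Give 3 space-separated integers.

Step 1: demand=5,sold=2 ship[1->2]=4 ship[0->1]=4 prod=2 -> inv=[2 9 4]
Step 2: demand=5,sold=4 ship[1->2]=4 ship[0->1]=2 prod=2 -> inv=[2 7 4]
Step 3: demand=5,sold=4 ship[1->2]=4 ship[0->1]=2 prod=2 -> inv=[2 5 4]
Step 4: demand=5,sold=4 ship[1->2]=4 ship[0->1]=2 prod=2 -> inv=[2 3 4]
Step 5: demand=5,sold=4 ship[1->2]=3 ship[0->1]=2 prod=2 -> inv=[2 2 3]
Step 6: demand=5,sold=3 ship[1->2]=2 ship[0->1]=2 prod=2 -> inv=[2 2 2]
Step 7: demand=5,sold=2 ship[1->2]=2 ship[0->1]=2 prod=2 -> inv=[2 2 2]
Step 8: demand=5,sold=2 ship[1->2]=2 ship[0->1]=2 prod=2 -> inv=[2 2 2]

2 2 2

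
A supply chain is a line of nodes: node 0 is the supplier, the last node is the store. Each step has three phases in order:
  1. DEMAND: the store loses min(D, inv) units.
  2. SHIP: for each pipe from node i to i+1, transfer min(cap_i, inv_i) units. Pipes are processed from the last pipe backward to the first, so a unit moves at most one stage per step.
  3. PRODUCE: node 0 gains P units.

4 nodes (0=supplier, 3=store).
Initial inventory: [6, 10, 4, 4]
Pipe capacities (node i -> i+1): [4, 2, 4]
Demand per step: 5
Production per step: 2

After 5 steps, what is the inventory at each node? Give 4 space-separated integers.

Step 1: demand=5,sold=4 ship[2->3]=4 ship[1->2]=2 ship[0->1]=4 prod=2 -> inv=[4 12 2 4]
Step 2: demand=5,sold=4 ship[2->3]=2 ship[1->2]=2 ship[0->1]=4 prod=2 -> inv=[2 14 2 2]
Step 3: demand=5,sold=2 ship[2->3]=2 ship[1->2]=2 ship[0->1]=2 prod=2 -> inv=[2 14 2 2]
Step 4: demand=5,sold=2 ship[2->3]=2 ship[1->2]=2 ship[0->1]=2 prod=2 -> inv=[2 14 2 2]
Step 5: demand=5,sold=2 ship[2->3]=2 ship[1->2]=2 ship[0->1]=2 prod=2 -> inv=[2 14 2 2]

2 14 2 2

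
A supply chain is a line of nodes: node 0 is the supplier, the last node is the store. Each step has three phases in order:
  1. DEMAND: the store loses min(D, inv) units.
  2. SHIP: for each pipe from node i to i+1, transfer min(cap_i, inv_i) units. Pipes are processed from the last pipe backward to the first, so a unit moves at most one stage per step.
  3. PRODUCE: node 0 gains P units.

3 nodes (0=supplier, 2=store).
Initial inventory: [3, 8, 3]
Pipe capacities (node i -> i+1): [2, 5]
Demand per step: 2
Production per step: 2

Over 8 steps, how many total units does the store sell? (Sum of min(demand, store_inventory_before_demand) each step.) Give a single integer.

Step 1: sold=2 (running total=2) -> [3 5 6]
Step 2: sold=2 (running total=4) -> [3 2 9]
Step 3: sold=2 (running total=6) -> [3 2 9]
Step 4: sold=2 (running total=8) -> [3 2 9]
Step 5: sold=2 (running total=10) -> [3 2 9]
Step 6: sold=2 (running total=12) -> [3 2 9]
Step 7: sold=2 (running total=14) -> [3 2 9]
Step 8: sold=2 (running total=16) -> [3 2 9]

Answer: 16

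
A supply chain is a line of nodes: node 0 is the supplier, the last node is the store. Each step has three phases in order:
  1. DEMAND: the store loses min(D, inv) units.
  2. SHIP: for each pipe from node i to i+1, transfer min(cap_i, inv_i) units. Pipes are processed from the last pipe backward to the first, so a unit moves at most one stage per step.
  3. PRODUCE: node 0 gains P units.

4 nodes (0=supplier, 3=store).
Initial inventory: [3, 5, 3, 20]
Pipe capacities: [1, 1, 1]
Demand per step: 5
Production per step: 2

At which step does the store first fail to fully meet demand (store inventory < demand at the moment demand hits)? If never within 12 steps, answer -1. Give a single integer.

Step 1: demand=5,sold=5 ship[2->3]=1 ship[1->2]=1 ship[0->1]=1 prod=2 -> [4 5 3 16]
Step 2: demand=5,sold=5 ship[2->3]=1 ship[1->2]=1 ship[0->1]=1 prod=2 -> [5 5 3 12]
Step 3: demand=5,sold=5 ship[2->3]=1 ship[1->2]=1 ship[0->1]=1 prod=2 -> [6 5 3 8]
Step 4: demand=5,sold=5 ship[2->3]=1 ship[1->2]=1 ship[0->1]=1 prod=2 -> [7 5 3 4]
Step 5: demand=5,sold=4 ship[2->3]=1 ship[1->2]=1 ship[0->1]=1 prod=2 -> [8 5 3 1]
Step 6: demand=5,sold=1 ship[2->3]=1 ship[1->2]=1 ship[0->1]=1 prod=2 -> [9 5 3 1]
Step 7: demand=5,sold=1 ship[2->3]=1 ship[1->2]=1 ship[0->1]=1 prod=2 -> [10 5 3 1]
Step 8: demand=5,sold=1 ship[2->3]=1 ship[1->2]=1 ship[0->1]=1 prod=2 -> [11 5 3 1]
Step 9: demand=5,sold=1 ship[2->3]=1 ship[1->2]=1 ship[0->1]=1 prod=2 -> [12 5 3 1]
Step 10: demand=5,sold=1 ship[2->3]=1 ship[1->2]=1 ship[0->1]=1 prod=2 -> [13 5 3 1]
Step 11: demand=5,sold=1 ship[2->3]=1 ship[1->2]=1 ship[0->1]=1 prod=2 -> [14 5 3 1]
Step 12: demand=5,sold=1 ship[2->3]=1 ship[1->2]=1 ship[0->1]=1 prod=2 -> [15 5 3 1]
First stockout at step 5

5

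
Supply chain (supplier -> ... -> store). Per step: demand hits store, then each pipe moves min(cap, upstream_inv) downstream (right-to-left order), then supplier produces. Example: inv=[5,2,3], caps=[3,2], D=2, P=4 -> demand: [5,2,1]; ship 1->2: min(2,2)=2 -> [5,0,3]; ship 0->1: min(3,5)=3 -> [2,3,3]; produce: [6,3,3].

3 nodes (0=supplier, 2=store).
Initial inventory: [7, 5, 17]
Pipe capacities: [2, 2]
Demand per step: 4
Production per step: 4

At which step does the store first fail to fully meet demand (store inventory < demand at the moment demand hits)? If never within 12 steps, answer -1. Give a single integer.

Step 1: demand=4,sold=4 ship[1->2]=2 ship[0->1]=2 prod=4 -> [9 5 15]
Step 2: demand=4,sold=4 ship[1->2]=2 ship[0->1]=2 prod=4 -> [11 5 13]
Step 3: demand=4,sold=4 ship[1->2]=2 ship[0->1]=2 prod=4 -> [13 5 11]
Step 4: demand=4,sold=4 ship[1->2]=2 ship[0->1]=2 prod=4 -> [15 5 9]
Step 5: demand=4,sold=4 ship[1->2]=2 ship[0->1]=2 prod=4 -> [17 5 7]
Step 6: demand=4,sold=4 ship[1->2]=2 ship[0->1]=2 prod=4 -> [19 5 5]
Step 7: demand=4,sold=4 ship[1->2]=2 ship[0->1]=2 prod=4 -> [21 5 3]
Step 8: demand=4,sold=3 ship[1->2]=2 ship[0->1]=2 prod=4 -> [23 5 2]
Step 9: demand=4,sold=2 ship[1->2]=2 ship[0->1]=2 prod=4 -> [25 5 2]
Step 10: demand=4,sold=2 ship[1->2]=2 ship[0->1]=2 prod=4 -> [27 5 2]
Step 11: demand=4,sold=2 ship[1->2]=2 ship[0->1]=2 prod=4 -> [29 5 2]
Step 12: demand=4,sold=2 ship[1->2]=2 ship[0->1]=2 prod=4 -> [31 5 2]
First stockout at step 8

8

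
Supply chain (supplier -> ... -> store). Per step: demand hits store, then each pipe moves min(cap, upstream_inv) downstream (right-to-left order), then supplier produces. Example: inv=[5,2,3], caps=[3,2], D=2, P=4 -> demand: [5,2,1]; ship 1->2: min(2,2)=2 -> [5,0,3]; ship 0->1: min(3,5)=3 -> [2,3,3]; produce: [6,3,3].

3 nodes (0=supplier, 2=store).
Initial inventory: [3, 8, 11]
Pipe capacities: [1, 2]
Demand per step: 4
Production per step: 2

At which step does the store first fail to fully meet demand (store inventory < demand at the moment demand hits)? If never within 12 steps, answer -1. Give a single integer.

Step 1: demand=4,sold=4 ship[1->2]=2 ship[0->1]=1 prod=2 -> [4 7 9]
Step 2: demand=4,sold=4 ship[1->2]=2 ship[0->1]=1 prod=2 -> [5 6 7]
Step 3: demand=4,sold=4 ship[1->2]=2 ship[0->1]=1 prod=2 -> [6 5 5]
Step 4: demand=4,sold=4 ship[1->2]=2 ship[0->1]=1 prod=2 -> [7 4 3]
Step 5: demand=4,sold=3 ship[1->2]=2 ship[0->1]=1 prod=2 -> [8 3 2]
Step 6: demand=4,sold=2 ship[1->2]=2 ship[0->1]=1 prod=2 -> [9 2 2]
Step 7: demand=4,sold=2 ship[1->2]=2 ship[0->1]=1 prod=2 -> [10 1 2]
Step 8: demand=4,sold=2 ship[1->2]=1 ship[0->1]=1 prod=2 -> [11 1 1]
Step 9: demand=4,sold=1 ship[1->2]=1 ship[0->1]=1 prod=2 -> [12 1 1]
Step 10: demand=4,sold=1 ship[1->2]=1 ship[0->1]=1 prod=2 -> [13 1 1]
Step 11: demand=4,sold=1 ship[1->2]=1 ship[0->1]=1 prod=2 -> [14 1 1]
Step 12: demand=4,sold=1 ship[1->2]=1 ship[0->1]=1 prod=2 -> [15 1 1]
First stockout at step 5

5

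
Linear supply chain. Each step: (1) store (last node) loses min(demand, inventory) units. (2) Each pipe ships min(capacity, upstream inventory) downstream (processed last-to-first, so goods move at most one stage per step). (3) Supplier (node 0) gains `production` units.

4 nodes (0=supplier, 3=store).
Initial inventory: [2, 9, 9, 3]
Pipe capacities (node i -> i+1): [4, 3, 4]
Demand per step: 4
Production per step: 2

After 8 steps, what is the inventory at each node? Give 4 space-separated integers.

Step 1: demand=4,sold=3 ship[2->3]=4 ship[1->2]=3 ship[0->1]=2 prod=2 -> inv=[2 8 8 4]
Step 2: demand=4,sold=4 ship[2->3]=4 ship[1->2]=3 ship[0->1]=2 prod=2 -> inv=[2 7 7 4]
Step 3: demand=4,sold=4 ship[2->3]=4 ship[1->2]=3 ship[0->1]=2 prod=2 -> inv=[2 6 6 4]
Step 4: demand=4,sold=4 ship[2->3]=4 ship[1->2]=3 ship[0->1]=2 prod=2 -> inv=[2 5 5 4]
Step 5: demand=4,sold=4 ship[2->3]=4 ship[1->2]=3 ship[0->1]=2 prod=2 -> inv=[2 4 4 4]
Step 6: demand=4,sold=4 ship[2->3]=4 ship[1->2]=3 ship[0->1]=2 prod=2 -> inv=[2 3 3 4]
Step 7: demand=4,sold=4 ship[2->3]=3 ship[1->2]=3 ship[0->1]=2 prod=2 -> inv=[2 2 3 3]
Step 8: demand=4,sold=3 ship[2->3]=3 ship[1->2]=2 ship[0->1]=2 prod=2 -> inv=[2 2 2 3]

2 2 2 3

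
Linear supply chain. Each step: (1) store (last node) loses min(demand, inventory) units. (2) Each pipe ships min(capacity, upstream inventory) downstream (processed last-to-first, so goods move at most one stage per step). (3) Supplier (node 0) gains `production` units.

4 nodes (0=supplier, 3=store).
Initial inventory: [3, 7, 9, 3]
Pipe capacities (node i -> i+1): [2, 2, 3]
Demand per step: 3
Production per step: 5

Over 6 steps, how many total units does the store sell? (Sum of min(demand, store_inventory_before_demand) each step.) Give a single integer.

Answer: 18

Derivation:
Step 1: sold=3 (running total=3) -> [6 7 8 3]
Step 2: sold=3 (running total=6) -> [9 7 7 3]
Step 3: sold=3 (running total=9) -> [12 7 6 3]
Step 4: sold=3 (running total=12) -> [15 7 5 3]
Step 5: sold=3 (running total=15) -> [18 7 4 3]
Step 6: sold=3 (running total=18) -> [21 7 3 3]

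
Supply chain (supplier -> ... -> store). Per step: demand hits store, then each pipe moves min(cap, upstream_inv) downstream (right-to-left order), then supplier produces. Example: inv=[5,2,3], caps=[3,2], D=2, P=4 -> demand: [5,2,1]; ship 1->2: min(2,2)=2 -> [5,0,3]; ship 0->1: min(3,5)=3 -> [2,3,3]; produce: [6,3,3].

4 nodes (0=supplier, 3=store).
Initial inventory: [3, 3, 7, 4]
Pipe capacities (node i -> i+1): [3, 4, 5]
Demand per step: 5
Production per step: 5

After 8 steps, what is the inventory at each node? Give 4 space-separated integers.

Step 1: demand=5,sold=4 ship[2->3]=5 ship[1->2]=3 ship[0->1]=3 prod=5 -> inv=[5 3 5 5]
Step 2: demand=5,sold=5 ship[2->3]=5 ship[1->2]=3 ship[0->1]=3 prod=5 -> inv=[7 3 3 5]
Step 3: demand=5,sold=5 ship[2->3]=3 ship[1->2]=3 ship[0->1]=3 prod=5 -> inv=[9 3 3 3]
Step 4: demand=5,sold=3 ship[2->3]=3 ship[1->2]=3 ship[0->1]=3 prod=5 -> inv=[11 3 3 3]
Step 5: demand=5,sold=3 ship[2->3]=3 ship[1->2]=3 ship[0->1]=3 prod=5 -> inv=[13 3 3 3]
Step 6: demand=5,sold=3 ship[2->3]=3 ship[1->2]=3 ship[0->1]=3 prod=5 -> inv=[15 3 3 3]
Step 7: demand=5,sold=3 ship[2->3]=3 ship[1->2]=3 ship[0->1]=3 prod=5 -> inv=[17 3 3 3]
Step 8: demand=5,sold=3 ship[2->3]=3 ship[1->2]=3 ship[0->1]=3 prod=5 -> inv=[19 3 3 3]

19 3 3 3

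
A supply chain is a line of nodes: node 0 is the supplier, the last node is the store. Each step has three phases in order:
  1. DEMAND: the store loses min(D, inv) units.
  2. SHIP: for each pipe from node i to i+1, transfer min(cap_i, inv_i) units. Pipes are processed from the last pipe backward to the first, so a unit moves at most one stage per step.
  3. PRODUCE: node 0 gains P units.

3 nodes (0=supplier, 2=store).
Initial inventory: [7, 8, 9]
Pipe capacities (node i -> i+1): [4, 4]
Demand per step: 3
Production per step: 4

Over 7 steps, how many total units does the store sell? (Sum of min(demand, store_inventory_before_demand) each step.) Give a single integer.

Step 1: sold=3 (running total=3) -> [7 8 10]
Step 2: sold=3 (running total=6) -> [7 8 11]
Step 3: sold=3 (running total=9) -> [7 8 12]
Step 4: sold=3 (running total=12) -> [7 8 13]
Step 5: sold=3 (running total=15) -> [7 8 14]
Step 6: sold=3 (running total=18) -> [7 8 15]
Step 7: sold=3 (running total=21) -> [7 8 16]

Answer: 21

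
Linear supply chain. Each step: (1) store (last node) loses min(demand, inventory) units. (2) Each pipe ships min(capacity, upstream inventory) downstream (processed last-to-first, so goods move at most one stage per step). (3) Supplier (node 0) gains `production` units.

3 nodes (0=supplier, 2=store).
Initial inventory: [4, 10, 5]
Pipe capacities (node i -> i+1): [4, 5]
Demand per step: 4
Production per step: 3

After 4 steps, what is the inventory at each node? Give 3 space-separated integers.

Step 1: demand=4,sold=4 ship[1->2]=5 ship[0->1]=4 prod=3 -> inv=[3 9 6]
Step 2: demand=4,sold=4 ship[1->2]=5 ship[0->1]=3 prod=3 -> inv=[3 7 7]
Step 3: demand=4,sold=4 ship[1->2]=5 ship[0->1]=3 prod=3 -> inv=[3 5 8]
Step 4: demand=4,sold=4 ship[1->2]=5 ship[0->1]=3 prod=3 -> inv=[3 3 9]

3 3 9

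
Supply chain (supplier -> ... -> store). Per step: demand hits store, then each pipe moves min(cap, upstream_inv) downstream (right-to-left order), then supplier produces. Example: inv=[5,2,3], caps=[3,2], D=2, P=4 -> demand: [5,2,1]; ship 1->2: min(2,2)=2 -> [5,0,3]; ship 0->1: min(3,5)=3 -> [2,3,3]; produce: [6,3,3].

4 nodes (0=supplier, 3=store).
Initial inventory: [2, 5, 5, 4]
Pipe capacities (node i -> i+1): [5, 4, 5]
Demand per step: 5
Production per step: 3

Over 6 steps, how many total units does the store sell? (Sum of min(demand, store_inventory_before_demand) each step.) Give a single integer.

Step 1: sold=4 (running total=4) -> [3 3 4 5]
Step 2: sold=5 (running total=9) -> [3 3 3 4]
Step 3: sold=4 (running total=13) -> [3 3 3 3]
Step 4: sold=3 (running total=16) -> [3 3 3 3]
Step 5: sold=3 (running total=19) -> [3 3 3 3]
Step 6: sold=3 (running total=22) -> [3 3 3 3]

Answer: 22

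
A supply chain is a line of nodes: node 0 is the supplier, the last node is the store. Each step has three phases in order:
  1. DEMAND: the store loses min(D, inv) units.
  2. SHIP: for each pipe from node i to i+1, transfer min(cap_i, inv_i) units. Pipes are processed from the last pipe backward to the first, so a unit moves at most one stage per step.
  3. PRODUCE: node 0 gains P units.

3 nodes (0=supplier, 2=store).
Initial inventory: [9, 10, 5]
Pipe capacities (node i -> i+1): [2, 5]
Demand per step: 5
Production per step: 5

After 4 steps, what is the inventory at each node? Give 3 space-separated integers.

Step 1: demand=5,sold=5 ship[1->2]=5 ship[0->1]=2 prod=5 -> inv=[12 7 5]
Step 2: demand=5,sold=5 ship[1->2]=5 ship[0->1]=2 prod=5 -> inv=[15 4 5]
Step 3: demand=5,sold=5 ship[1->2]=4 ship[0->1]=2 prod=5 -> inv=[18 2 4]
Step 4: demand=5,sold=4 ship[1->2]=2 ship[0->1]=2 prod=5 -> inv=[21 2 2]

21 2 2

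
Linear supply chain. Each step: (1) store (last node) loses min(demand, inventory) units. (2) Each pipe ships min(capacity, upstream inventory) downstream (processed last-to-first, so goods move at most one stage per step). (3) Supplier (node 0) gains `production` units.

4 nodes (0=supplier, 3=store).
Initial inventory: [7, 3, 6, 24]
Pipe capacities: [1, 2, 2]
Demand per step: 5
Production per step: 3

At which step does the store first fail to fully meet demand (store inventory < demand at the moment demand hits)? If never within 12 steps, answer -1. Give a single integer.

Step 1: demand=5,sold=5 ship[2->3]=2 ship[1->2]=2 ship[0->1]=1 prod=3 -> [9 2 6 21]
Step 2: demand=5,sold=5 ship[2->3]=2 ship[1->2]=2 ship[0->1]=1 prod=3 -> [11 1 6 18]
Step 3: demand=5,sold=5 ship[2->3]=2 ship[1->2]=1 ship[0->1]=1 prod=3 -> [13 1 5 15]
Step 4: demand=5,sold=5 ship[2->3]=2 ship[1->2]=1 ship[0->1]=1 prod=3 -> [15 1 4 12]
Step 5: demand=5,sold=5 ship[2->3]=2 ship[1->2]=1 ship[0->1]=1 prod=3 -> [17 1 3 9]
Step 6: demand=5,sold=5 ship[2->3]=2 ship[1->2]=1 ship[0->1]=1 prod=3 -> [19 1 2 6]
Step 7: demand=5,sold=5 ship[2->3]=2 ship[1->2]=1 ship[0->1]=1 prod=3 -> [21 1 1 3]
Step 8: demand=5,sold=3 ship[2->3]=1 ship[1->2]=1 ship[0->1]=1 prod=3 -> [23 1 1 1]
Step 9: demand=5,sold=1 ship[2->3]=1 ship[1->2]=1 ship[0->1]=1 prod=3 -> [25 1 1 1]
Step 10: demand=5,sold=1 ship[2->3]=1 ship[1->2]=1 ship[0->1]=1 prod=3 -> [27 1 1 1]
Step 11: demand=5,sold=1 ship[2->3]=1 ship[1->2]=1 ship[0->1]=1 prod=3 -> [29 1 1 1]
Step 12: demand=5,sold=1 ship[2->3]=1 ship[1->2]=1 ship[0->1]=1 prod=3 -> [31 1 1 1]
First stockout at step 8

8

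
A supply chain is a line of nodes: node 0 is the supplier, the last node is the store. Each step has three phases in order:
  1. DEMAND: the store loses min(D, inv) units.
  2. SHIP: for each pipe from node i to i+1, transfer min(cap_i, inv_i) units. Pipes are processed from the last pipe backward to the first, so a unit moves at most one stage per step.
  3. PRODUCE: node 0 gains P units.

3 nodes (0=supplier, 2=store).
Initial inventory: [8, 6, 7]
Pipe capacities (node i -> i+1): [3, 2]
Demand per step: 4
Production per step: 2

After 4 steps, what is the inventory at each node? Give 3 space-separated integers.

Step 1: demand=4,sold=4 ship[1->2]=2 ship[0->1]=3 prod=2 -> inv=[7 7 5]
Step 2: demand=4,sold=4 ship[1->2]=2 ship[0->1]=3 prod=2 -> inv=[6 8 3]
Step 3: demand=4,sold=3 ship[1->2]=2 ship[0->1]=3 prod=2 -> inv=[5 9 2]
Step 4: demand=4,sold=2 ship[1->2]=2 ship[0->1]=3 prod=2 -> inv=[4 10 2]

4 10 2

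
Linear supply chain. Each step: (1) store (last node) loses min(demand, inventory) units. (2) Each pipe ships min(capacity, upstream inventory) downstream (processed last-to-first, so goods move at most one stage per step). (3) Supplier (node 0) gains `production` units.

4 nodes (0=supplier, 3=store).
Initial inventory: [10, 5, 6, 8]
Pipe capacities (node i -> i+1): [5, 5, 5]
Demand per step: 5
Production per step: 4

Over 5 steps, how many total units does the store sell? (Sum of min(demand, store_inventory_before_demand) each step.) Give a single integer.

Step 1: sold=5 (running total=5) -> [9 5 6 8]
Step 2: sold=5 (running total=10) -> [8 5 6 8]
Step 3: sold=5 (running total=15) -> [7 5 6 8]
Step 4: sold=5 (running total=20) -> [6 5 6 8]
Step 5: sold=5 (running total=25) -> [5 5 6 8]

Answer: 25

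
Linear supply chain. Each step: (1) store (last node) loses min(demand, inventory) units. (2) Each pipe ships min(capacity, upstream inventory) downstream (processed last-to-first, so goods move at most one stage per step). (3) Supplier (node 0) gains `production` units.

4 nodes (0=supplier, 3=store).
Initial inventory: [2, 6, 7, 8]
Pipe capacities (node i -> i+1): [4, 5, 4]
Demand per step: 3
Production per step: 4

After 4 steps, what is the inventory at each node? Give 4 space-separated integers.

Step 1: demand=3,sold=3 ship[2->3]=4 ship[1->2]=5 ship[0->1]=2 prod=4 -> inv=[4 3 8 9]
Step 2: demand=3,sold=3 ship[2->3]=4 ship[1->2]=3 ship[0->1]=4 prod=4 -> inv=[4 4 7 10]
Step 3: demand=3,sold=3 ship[2->3]=4 ship[1->2]=4 ship[0->1]=4 prod=4 -> inv=[4 4 7 11]
Step 4: demand=3,sold=3 ship[2->3]=4 ship[1->2]=4 ship[0->1]=4 prod=4 -> inv=[4 4 7 12]

4 4 7 12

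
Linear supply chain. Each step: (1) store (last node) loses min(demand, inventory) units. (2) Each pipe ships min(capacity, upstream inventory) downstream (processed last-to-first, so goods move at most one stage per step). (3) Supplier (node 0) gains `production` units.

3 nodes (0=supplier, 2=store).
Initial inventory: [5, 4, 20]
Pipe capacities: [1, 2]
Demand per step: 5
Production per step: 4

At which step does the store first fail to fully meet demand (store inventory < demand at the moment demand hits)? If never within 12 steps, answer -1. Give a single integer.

Step 1: demand=5,sold=5 ship[1->2]=2 ship[0->1]=1 prod=4 -> [8 3 17]
Step 2: demand=5,sold=5 ship[1->2]=2 ship[0->1]=1 prod=4 -> [11 2 14]
Step 3: demand=5,sold=5 ship[1->2]=2 ship[0->1]=1 prod=4 -> [14 1 11]
Step 4: demand=5,sold=5 ship[1->2]=1 ship[0->1]=1 prod=4 -> [17 1 7]
Step 5: demand=5,sold=5 ship[1->2]=1 ship[0->1]=1 prod=4 -> [20 1 3]
Step 6: demand=5,sold=3 ship[1->2]=1 ship[0->1]=1 prod=4 -> [23 1 1]
Step 7: demand=5,sold=1 ship[1->2]=1 ship[0->1]=1 prod=4 -> [26 1 1]
Step 8: demand=5,sold=1 ship[1->2]=1 ship[0->1]=1 prod=4 -> [29 1 1]
Step 9: demand=5,sold=1 ship[1->2]=1 ship[0->1]=1 prod=4 -> [32 1 1]
Step 10: demand=5,sold=1 ship[1->2]=1 ship[0->1]=1 prod=4 -> [35 1 1]
Step 11: demand=5,sold=1 ship[1->2]=1 ship[0->1]=1 prod=4 -> [38 1 1]
Step 12: demand=5,sold=1 ship[1->2]=1 ship[0->1]=1 prod=4 -> [41 1 1]
First stockout at step 6

6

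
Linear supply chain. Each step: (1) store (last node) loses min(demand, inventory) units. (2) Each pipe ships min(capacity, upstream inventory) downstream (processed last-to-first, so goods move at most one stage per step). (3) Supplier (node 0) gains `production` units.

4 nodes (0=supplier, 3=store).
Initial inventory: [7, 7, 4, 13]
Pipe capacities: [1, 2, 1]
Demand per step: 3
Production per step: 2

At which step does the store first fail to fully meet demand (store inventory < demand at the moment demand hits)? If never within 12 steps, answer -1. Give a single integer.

Step 1: demand=3,sold=3 ship[2->3]=1 ship[1->2]=2 ship[0->1]=1 prod=2 -> [8 6 5 11]
Step 2: demand=3,sold=3 ship[2->3]=1 ship[1->2]=2 ship[0->1]=1 prod=2 -> [9 5 6 9]
Step 3: demand=3,sold=3 ship[2->3]=1 ship[1->2]=2 ship[0->1]=1 prod=2 -> [10 4 7 7]
Step 4: demand=3,sold=3 ship[2->3]=1 ship[1->2]=2 ship[0->1]=1 prod=2 -> [11 3 8 5]
Step 5: demand=3,sold=3 ship[2->3]=1 ship[1->2]=2 ship[0->1]=1 prod=2 -> [12 2 9 3]
Step 6: demand=3,sold=3 ship[2->3]=1 ship[1->2]=2 ship[0->1]=1 prod=2 -> [13 1 10 1]
Step 7: demand=3,sold=1 ship[2->3]=1 ship[1->2]=1 ship[0->1]=1 prod=2 -> [14 1 10 1]
Step 8: demand=3,sold=1 ship[2->3]=1 ship[1->2]=1 ship[0->1]=1 prod=2 -> [15 1 10 1]
Step 9: demand=3,sold=1 ship[2->3]=1 ship[1->2]=1 ship[0->1]=1 prod=2 -> [16 1 10 1]
Step 10: demand=3,sold=1 ship[2->3]=1 ship[1->2]=1 ship[0->1]=1 prod=2 -> [17 1 10 1]
Step 11: demand=3,sold=1 ship[2->3]=1 ship[1->2]=1 ship[0->1]=1 prod=2 -> [18 1 10 1]
Step 12: demand=3,sold=1 ship[2->3]=1 ship[1->2]=1 ship[0->1]=1 prod=2 -> [19 1 10 1]
First stockout at step 7

7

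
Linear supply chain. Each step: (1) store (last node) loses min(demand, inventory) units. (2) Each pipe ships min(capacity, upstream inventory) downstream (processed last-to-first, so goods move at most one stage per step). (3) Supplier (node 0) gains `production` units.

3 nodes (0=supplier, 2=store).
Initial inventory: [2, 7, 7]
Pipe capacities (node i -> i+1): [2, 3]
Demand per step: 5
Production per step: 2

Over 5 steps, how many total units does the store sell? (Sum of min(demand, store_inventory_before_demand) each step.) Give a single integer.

Answer: 19

Derivation:
Step 1: sold=5 (running total=5) -> [2 6 5]
Step 2: sold=5 (running total=10) -> [2 5 3]
Step 3: sold=3 (running total=13) -> [2 4 3]
Step 4: sold=3 (running total=16) -> [2 3 3]
Step 5: sold=3 (running total=19) -> [2 2 3]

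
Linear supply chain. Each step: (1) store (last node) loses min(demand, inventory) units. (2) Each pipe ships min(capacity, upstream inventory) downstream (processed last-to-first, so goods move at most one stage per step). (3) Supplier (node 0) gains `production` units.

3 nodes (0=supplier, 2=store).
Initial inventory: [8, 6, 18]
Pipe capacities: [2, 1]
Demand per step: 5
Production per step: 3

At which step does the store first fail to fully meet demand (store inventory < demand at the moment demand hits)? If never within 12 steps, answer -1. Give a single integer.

Step 1: demand=5,sold=5 ship[1->2]=1 ship[0->1]=2 prod=3 -> [9 7 14]
Step 2: demand=5,sold=5 ship[1->2]=1 ship[0->1]=2 prod=3 -> [10 8 10]
Step 3: demand=5,sold=5 ship[1->2]=1 ship[0->1]=2 prod=3 -> [11 9 6]
Step 4: demand=5,sold=5 ship[1->2]=1 ship[0->1]=2 prod=3 -> [12 10 2]
Step 5: demand=5,sold=2 ship[1->2]=1 ship[0->1]=2 prod=3 -> [13 11 1]
Step 6: demand=5,sold=1 ship[1->2]=1 ship[0->1]=2 prod=3 -> [14 12 1]
Step 7: demand=5,sold=1 ship[1->2]=1 ship[0->1]=2 prod=3 -> [15 13 1]
Step 8: demand=5,sold=1 ship[1->2]=1 ship[0->1]=2 prod=3 -> [16 14 1]
Step 9: demand=5,sold=1 ship[1->2]=1 ship[0->1]=2 prod=3 -> [17 15 1]
Step 10: demand=5,sold=1 ship[1->2]=1 ship[0->1]=2 prod=3 -> [18 16 1]
Step 11: demand=5,sold=1 ship[1->2]=1 ship[0->1]=2 prod=3 -> [19 17 1]
Step 12: demand=5,sold=1 ship[1->2]=1 ship[0->1]=2 prod=3 -> [20 18 1]
First stockout at step 5

5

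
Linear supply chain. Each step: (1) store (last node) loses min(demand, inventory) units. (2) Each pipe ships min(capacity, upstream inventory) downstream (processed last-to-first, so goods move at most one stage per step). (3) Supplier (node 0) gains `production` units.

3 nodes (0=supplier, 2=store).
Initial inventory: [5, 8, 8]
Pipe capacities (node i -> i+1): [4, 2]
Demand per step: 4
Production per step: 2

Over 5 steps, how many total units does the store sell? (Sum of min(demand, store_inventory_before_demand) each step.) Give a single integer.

Answer: 16

Derivation:
Step 1: sold=4 (running total=4) -> [3 10 6]
Step 2: sold=4 (running total=8) -> [2 11 4]
Step 3: sold=4 (running total=12) -> [2 11 2]
Step 4: sold=2 (running total=14) -> [2 11 2]
Step 5: sold=2 (running total=16) -> [2 11 2]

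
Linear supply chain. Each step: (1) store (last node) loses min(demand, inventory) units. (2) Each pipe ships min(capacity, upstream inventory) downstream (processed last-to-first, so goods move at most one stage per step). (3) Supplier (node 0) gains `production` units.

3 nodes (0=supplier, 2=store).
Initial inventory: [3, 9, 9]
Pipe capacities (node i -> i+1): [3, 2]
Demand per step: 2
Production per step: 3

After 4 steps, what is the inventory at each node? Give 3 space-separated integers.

Step 1: demand=2,sold=2 ship[1->2]=2 ship[0->1]=3 prod=3 -> inv=[3 10 9]
Step 2: demand=2,sold=2 ship[1->2]=2 ship[0->1]=3 prod=3 -> inv=[3 11 9]
Step 3: demand=2,sold=2 ship[1->2]=2 ship[0->1]=3 prod=3 -> inv=[3 12 9]
Step 4: demand=2,sold=2 ship[1->2]=2 ship[0->1]=3 prod=3 -> inv=[3 13 9]

3 13 9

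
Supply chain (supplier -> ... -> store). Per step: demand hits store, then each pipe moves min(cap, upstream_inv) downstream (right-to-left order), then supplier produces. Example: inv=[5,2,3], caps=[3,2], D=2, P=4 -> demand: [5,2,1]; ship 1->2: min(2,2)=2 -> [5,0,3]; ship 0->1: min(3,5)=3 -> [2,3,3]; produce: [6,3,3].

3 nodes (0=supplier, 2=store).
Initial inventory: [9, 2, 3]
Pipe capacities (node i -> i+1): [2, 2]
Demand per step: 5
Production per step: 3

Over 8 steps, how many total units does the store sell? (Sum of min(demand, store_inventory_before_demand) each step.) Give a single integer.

Step 1: sold=3 (running total=3) -> [10 2 2]
Step 2: sold=2 (running total=5) -> [11 2 2]
Step 3: sold=2 (running total=7) -> [12 2 2]
Step 4: sold=2 (running total=9) -> [13 2 2]
Step 5: sold=2 (running total=11) -> [14 2 2]
Step 6: sold=2 (running total=13) -> [15 2 2]
Step 7: sold=2 (running total=15) -> [16 2 2]
Step 8: sold=2 (running total=17) -> [17 2 2]

Answer: 17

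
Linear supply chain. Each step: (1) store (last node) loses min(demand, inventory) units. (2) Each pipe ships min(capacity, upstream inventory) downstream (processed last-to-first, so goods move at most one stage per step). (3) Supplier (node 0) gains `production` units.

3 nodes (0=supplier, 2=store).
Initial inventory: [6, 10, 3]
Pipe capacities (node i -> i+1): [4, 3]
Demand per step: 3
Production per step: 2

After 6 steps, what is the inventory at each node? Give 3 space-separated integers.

Step 1: demand=3,sold=3 ship[1->2]=3 ship[0->1]=4 prod=2 -> inv=[4 11 3]
Step 2: demand=3,sold=3 ship[1->2]=3 ship[0->1]=4 prod=2 -> inv=[2 12 3]
Step 3: demand=3,sold=3 ship[1->2]=3 ship[0->1]=2 prod=2 -> inv=[2 11 3]
Step 4: demand=3,sold=3 ship[1->2]=3 ship[0->1]=2 prod=2 -> inv=[2 10 3]
Step 5: demand=3,sold=3 ship[1->2]=3 ship[0->1]=2 prod=2 -> inv=[2 9 3]
Step 6: demand=3,sold=3 ship[1->2]=3 ship[0->1]=2 prod=2 -> inv=[2 8 3]

2 8 3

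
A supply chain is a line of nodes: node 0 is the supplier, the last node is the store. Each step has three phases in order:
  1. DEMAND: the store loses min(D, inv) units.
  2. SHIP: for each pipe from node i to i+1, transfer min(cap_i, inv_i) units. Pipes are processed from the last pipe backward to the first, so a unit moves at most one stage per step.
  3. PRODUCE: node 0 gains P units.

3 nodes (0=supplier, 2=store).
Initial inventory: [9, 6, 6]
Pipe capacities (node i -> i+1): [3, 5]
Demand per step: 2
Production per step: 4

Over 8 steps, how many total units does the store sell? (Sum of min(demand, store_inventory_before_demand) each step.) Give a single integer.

Step 1: sold=2 (running total=2) -> [10 4 9]
Step 2: sold=2 (running total=4) -> [11 3 11]
Step 3: sold=2 (running total=6) -> [12 3 12]
Step 4: sold=2 (running total=8) -> [13 3 13]
Step 5: sold=2 (running total=10) -> [14 3 14]
Step 6: sold=2 (running total=12) -> [15 3 15]
Step 7: sold=2 (running total=14) -> [16 3 16]
Step 8: sold=2 (running total=16) -> [17 3 17]

Answer: 16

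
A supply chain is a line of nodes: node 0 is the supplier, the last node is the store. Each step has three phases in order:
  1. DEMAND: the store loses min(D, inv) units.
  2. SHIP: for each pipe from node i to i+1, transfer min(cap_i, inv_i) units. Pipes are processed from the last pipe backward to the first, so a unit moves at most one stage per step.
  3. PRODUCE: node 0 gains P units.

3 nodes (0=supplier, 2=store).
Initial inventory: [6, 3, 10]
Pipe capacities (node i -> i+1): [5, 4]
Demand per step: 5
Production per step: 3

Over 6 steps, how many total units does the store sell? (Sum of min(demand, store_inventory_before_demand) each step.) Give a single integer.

Answer: 28

Derivation:
Step 1: sold=5 (running total=5) -> [4 5 8]
Step 2: sold=5 (running total=10) -> [3 5 7]
Step 3: sold=5 (running total=15) -> [3 4 6]
Step 4: sold=5 (running total=20) -> [3 3 5]
Step 5: sold=5 (running total=25) -> [3 3 3]
Step 6: sold=3 (running total=28) -> [3 3 3]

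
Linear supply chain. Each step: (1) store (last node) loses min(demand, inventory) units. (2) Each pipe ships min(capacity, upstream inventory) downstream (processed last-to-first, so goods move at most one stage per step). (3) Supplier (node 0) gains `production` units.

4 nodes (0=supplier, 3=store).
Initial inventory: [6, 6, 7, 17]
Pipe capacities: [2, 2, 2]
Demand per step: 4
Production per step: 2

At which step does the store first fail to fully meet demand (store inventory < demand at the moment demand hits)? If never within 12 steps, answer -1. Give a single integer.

Step 1: demand=4,sold=4 ship[2->3]=2 ship[1->2]=2 ship[0->1]=2 prod=2 -> [6 6 7 15]
Step 2: demand=4,sold=4 ship[2->3]=2 ship[1->2]=2 ship[0->1]=2 prod=2 -> [6 6 7 13]
Step 3: demand=4,sold=4 ship[2->3]=2 ship[1->2]=2 ship[0->1]=2 prod=2 -> [6 6 7 11]
Step 4: demand=4,sold=4 ship[2->3]=2 ship[1->2]=2 ship[0->1]=2 prod=2 -> [6 6 7 9]
Step 5: demand=4,sold=4 ship[2->3]=2 ship[1->2]=2 ship[0->1]=2 prod=2 -> [6 6 7 7]
Step 6: demand=4,sold=4 ship[2->3]=2 ship[1->2]=2 ship[0->1]=2 prod=2 -> [6 6 7 5]
Step 7: demand=4,sold=4 ship[2->3]=2 ship[1->2]=2 ship[0->1]=2 prod=2 -> [6 6 7 3]
Step 8: demand=4,sold=3 ship[2->3]=2 ship[1->2]=2 ship[0->1]=2 prod=2 -> [6 6 7 2]
Step 9: demand=4,sold=2 ship[2->3]=2 ship[1->2]=2 ship[0->1]=2 prod=2 -> [6 6 7 2]
Step 10: demand=4,sold=2 ship[2->3]=2 ship[1->2]=2 ship[0->1]=2 prod=2 -> [6 6 7 2]
Step 11: demand=4,sold=2 ship[2->3]=2 ship[1->2]=2 ship[0->1]=2 prod=2 -> [6 6 7 2]
Step 12: demand=4,sold=2 ship[2->3]=2 ship[1->2]=2 ship[0->1]=2 prod=2 -> [6 6 7 2]
First stockout at step 8

8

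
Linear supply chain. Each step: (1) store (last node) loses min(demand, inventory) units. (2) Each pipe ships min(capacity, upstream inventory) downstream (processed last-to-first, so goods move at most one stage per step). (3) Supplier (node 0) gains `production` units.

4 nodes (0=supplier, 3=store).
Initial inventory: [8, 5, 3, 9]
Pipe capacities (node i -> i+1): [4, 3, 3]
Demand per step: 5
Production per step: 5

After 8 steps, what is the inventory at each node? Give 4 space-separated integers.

Step 1: demand=5,sold=5 ship[2->3]=3 ship[1->2]=3 ship[0->1]=4 prod=5 -> inv=[9 6 3 7]
Step 2: demand=5,sold=5 ship[2->3]=3 ship[1->2]=3 ship[0->1]=4 prod=5 -> inv=[10 7 3 5]
Step 3: demand=5,sold=5 ship[2->3]=3 ship[1->2]=3 ship[0->1]=4 prod=5 -> inv=[11 8 3 3]
Step 4: demand=5,sold=3 ship[2->3]=3 ship[1->2]=3 ship[0->1]=4 prod=5 -> inv=[12 9 3 3]
Step 5: demand=5,sold=3 ship[2->3]=3 ship[1->2]=3 ship[0->1]=4 prod=5 -> inv=[13 10 3 3]
Step 6: demand=5,sold=3 ship[2->3]=3 ship[1->2]=3 ship[0->1]=4 prod=5 -> inv=[14 11 3 3]
Step 7: demand=5,sold=3 ship[2->3]=3 ship[1->2]=3 ship[0->1]=4 prod=5 -> inv=[15 12 3 3]
Step 8: demand=5,sold=3 ship[2->3]=3 ship[1->2]=3 ship[0->1]=4 prod=5 -> inv=[16 13 3 3]

16 13 3 3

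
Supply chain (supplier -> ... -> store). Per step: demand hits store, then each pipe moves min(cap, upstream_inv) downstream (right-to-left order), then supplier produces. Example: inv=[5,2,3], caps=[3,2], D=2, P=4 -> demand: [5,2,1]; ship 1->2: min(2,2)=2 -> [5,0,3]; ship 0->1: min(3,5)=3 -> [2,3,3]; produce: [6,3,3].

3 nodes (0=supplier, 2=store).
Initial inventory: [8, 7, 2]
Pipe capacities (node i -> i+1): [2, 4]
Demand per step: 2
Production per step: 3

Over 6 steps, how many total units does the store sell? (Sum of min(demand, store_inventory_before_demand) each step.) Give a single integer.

Answer: 12

Derivation:
Step 1: sold=2 (running total=2) -> [9 5 4]
Step 2: sold=2 (running total=4) -> [10 3 6]
Step 3: sold=2 (running total=6) -> [11 2 7]
Step 4: sold=2 (running total=8) -> [12 2 7]
Step 5: sold=2 (running total=10) -> [13 2 7]
Step 6: sold=2 (running total=12) -> [14 2 7]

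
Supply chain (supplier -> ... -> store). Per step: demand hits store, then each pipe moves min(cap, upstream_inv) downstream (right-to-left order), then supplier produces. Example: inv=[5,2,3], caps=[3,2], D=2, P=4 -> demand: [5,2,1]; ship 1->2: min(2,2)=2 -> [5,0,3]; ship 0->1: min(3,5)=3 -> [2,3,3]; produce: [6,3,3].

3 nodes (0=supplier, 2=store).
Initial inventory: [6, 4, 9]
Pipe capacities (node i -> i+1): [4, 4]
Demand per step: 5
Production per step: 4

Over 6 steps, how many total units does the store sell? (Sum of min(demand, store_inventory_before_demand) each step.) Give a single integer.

Step 1: sold=5 (running total=5) -> [6 4 8]
Step 2: sold=5 (running total=10) -> [6 4 7]
Step 3: sold=5 (running total=15) -> [6 4 6]
Step 4: sold=5 (running total=20) -> [6 4 5]
Step 5: sold=5 (running total=25) -> [6 4 4]
Step 6: sold=4 (running total=29) -> [6 4 4]

Answer: 29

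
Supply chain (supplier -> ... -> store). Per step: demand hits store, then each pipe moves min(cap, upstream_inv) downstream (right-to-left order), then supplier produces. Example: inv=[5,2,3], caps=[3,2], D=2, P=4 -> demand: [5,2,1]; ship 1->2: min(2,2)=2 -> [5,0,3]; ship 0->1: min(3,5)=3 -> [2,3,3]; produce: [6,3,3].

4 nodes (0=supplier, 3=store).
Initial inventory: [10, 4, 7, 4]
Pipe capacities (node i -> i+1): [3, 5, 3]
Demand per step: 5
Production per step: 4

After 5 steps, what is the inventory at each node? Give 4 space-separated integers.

Step 1: demand=5,sold=4 ship[2->3]=3 ship[1->2]=4 ship[0->1]=3 prod=4 -> inv=[11 3 8 3]
Step 2: demand=5,sold=3 ship[2->3]=3 ship[1->2]=3 ship[0->1]=3 prod=4 -> inv=[12 3 8 3]
Step 3: demand=5,sold=3 ship[2->3]=3 ship[1->2]=3 ship[0->1]=3 prod=4 -> inv=[13 3 8 3]
Step 4: demand=5,sold=3 ship[2->3]=3 ship[1->2]=3 ship[0->1]=3 prod=4 -> inv=[14 3 8 3]
Step 5: demand=5,sold=3 ship[2->3]=3 ship[1->2]=3 ship[0->1]=3 prod=4 -> inv=[15 3 8 3]

15 3 8 3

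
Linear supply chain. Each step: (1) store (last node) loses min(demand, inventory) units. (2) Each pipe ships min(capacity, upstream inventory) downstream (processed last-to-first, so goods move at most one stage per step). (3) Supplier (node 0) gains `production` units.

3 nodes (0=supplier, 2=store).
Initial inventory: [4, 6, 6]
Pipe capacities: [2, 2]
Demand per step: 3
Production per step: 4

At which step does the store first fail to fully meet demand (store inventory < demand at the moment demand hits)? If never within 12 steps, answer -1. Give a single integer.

Step 1: demand=3,sold=3 ship[1->2]=2 ship[0->1]=2 prod=4 -> [6 6 5]
Step 2: demand=3,sold=3 ship[1->2]=2 ship[0->1]=2 prod=4 -> [8 6 4]
Step 3: demand=3,sold=3 ship[1->2]=2 ship[0->1]=2 prod=4 -> [10 6 3]
Step 4: demand=3,sold=3 ship[1->2]=2 ship[0->1]=2 prod=4 -> [12 6 2]
Step 5: demand=3,sold=2 ship[1->2]=2 ship[0->1]=2 prod=4 -> [14 6 2]
Step 6: demand=3,sold=2 ship[1->2]=2 ship[0->1]=2 prod=4 -> [16 6 2]
Step 7: demand=3,sold=2 ship[1->2]=2 ship[0->1]=2 prod=4 -> [18 6 2]
Step 8: demand=3,sold=2 ship[1->2]=2 ship[0->1]=2 prod=4 -> [20 6 2]
Step 9: demand=3,sold=2 ship[1->2]=2 ship[0->1]=2 prod=4 -> [22 6 2]
Step 10: demand=3,sold=2 ship[1->2]=2 ship[0->1]=2 prod=4 -> [24 6 2]
Step 11: demand=3,sold=2 ship[1->2]=2 ship[0->1]=2 prod=4 -> [26 6 2]
Step 12: demand=3,sold=2 ship[1->2]=2 ship[0->1]=2 prod=4 -> [28 6 2]
First stockout at step 5

5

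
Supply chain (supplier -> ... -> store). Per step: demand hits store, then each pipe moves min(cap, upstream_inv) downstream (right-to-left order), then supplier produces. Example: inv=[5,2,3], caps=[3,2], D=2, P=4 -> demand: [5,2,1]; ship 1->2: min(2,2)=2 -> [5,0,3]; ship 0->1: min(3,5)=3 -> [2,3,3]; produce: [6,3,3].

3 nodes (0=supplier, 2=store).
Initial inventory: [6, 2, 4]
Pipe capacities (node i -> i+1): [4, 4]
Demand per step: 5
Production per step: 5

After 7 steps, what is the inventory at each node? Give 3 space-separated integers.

Step 1: demand=5,sold=4 ship[1->2]=2 ship[0->1]=4 prod=5 -> inv=[7 4 2]
Step 2: demand=5,sold=2 ship[1->2]=4 ship[0->1]=4 prod=5 -> inv=[8 4 4]
Step 3: demand=5,sold=4 ship[1->2]=4 ship[0->1]=4 prod=5 -> inv=[9 4 4]
Step 4: demand=5,sold=4 ship[1->2]=4 ship[0->1]=4 prod=5 -> inv=[10 4 4]
Step 5: demand=5,sold=4 ship[1->2]=4 ship[0->1]=4 prod=5 -> inv=[11 4 4]
Step 6: demand=5,sold=4 ship[1->2]=4 ship[0->1]=4 prod=5 -> inv=[12 4 4]
Step 7: demand=5,sold=4 ship[1->2]=4 ship[0->1]=4 prod=5 -> inv=[13 4 4]

13 4 4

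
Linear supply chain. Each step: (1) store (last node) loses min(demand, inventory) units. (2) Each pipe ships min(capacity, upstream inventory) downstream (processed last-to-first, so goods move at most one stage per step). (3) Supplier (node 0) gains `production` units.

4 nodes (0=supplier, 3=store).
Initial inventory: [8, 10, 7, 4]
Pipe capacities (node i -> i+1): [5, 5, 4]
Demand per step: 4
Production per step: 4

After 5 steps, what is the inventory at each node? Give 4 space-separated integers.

Step 1: demand=4,sold=4 ship[2->3]=4 ship[1->2]=5 ship[0->1]=5 prod=4 -> inv=[7 10 8 4]
Step 2: demand=4,sold=4 ship[2->3]=4 ship[1->2]=5 ship[0->1]=5 prod=4 -> inv=[6 10 9 4]
Step 3: demand=4,sold=4 ship[2->3]=4 ship[1->2]=5 ship[0->1]=5 prod=4 -> inv=[5 10 10 4]
Step 4: demand=4,sold=4 ship[2->3]=4 ship[1->2]=5 ship[0->1]=5 prod=4 -> inv=[4 10 11 4]
Step 5: demand=4,sold=4 ship[2->3]=4 ship[1->2]=5 ship[0->1]=4 prod=4 -> inv=[4 9 12 4]

4 9 12 4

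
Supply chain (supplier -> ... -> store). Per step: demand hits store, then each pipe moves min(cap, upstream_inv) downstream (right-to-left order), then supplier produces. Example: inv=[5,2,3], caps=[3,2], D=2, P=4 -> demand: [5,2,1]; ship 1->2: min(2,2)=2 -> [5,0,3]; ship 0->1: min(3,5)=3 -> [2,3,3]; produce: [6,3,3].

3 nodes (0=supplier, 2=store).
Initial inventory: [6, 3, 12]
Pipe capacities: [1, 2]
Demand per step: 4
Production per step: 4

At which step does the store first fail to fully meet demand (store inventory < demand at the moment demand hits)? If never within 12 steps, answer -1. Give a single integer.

Step 1: demand=4,sold=4 ship[1->2]=2 ship[0->1]=1 prod=4 -> [9 2 10]
Step 2: demand=4,sold=4 ship[1->2]=2 ship[0->1]=1 prod=4 -> [12 1 8]
Step 3: demand=4,sold=4 ship[1->2]=1 ship[0->1]=1 prod=4 -> [15 1 5]
Step 4: demand=4,sold=4 ship[1->2]=1 ship[0->1]=1 prod=4 -> [18 1 2]
Step 5: demand=4,sold=2 ship[1->2]=1 ship[0->1]=1 prod=4 -> [21 1 1]
Step 6: demand=4,sold=1 ship[1->2]=1 ship[0->1]=1 prod=4 -> [24 1 1]
Step 7: demand=4,sold=1 ship[1->2]=1 ship[0->1]=1 prod=4 -> [27 1 1]
Step 8: demand=4,sold=1 ship[1->2]=1 ship[0->1]=1 prod=4 -> [30 1 1]
Step 9: demand=4,sold=1 ship[1->2]=1 ship[0->1]=1 prod=4 -> [33 1 1]
Step 10: demand=4,sold=1 ship[1->2]=1 ship[0->1]=1 prod=4 -> [36 1 1]
Step 11: demand=4,sold=1 ship[1->2]=1 ship[0->1]=1 prod=4 -> [39 1 1]
Step 12: demand=4,sold=1 ship[1->2]=1 ship[0->1]=1 prod=4 -> [42 1 1]
First stockout at step 5

5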